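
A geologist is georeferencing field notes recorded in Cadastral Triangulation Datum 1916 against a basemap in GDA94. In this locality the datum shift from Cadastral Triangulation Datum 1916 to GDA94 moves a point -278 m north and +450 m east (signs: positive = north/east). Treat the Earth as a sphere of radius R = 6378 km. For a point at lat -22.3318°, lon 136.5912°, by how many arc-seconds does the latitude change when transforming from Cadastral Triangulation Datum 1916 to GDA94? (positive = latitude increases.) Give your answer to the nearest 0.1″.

On a sphere of radius R, 1 rad of latitude = R, so Δφ = ΔN / R = -278.0 / 6378000 = -4.3587e-05 rad = -8.991″.

Δφ = -9.0″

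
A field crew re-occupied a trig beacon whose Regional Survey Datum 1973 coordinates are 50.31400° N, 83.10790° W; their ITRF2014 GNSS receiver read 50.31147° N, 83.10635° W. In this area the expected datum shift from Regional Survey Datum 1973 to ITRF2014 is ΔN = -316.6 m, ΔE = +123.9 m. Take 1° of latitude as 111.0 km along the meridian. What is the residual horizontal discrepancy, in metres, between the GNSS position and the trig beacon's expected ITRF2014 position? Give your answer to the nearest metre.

38 m

Observed coordinate differences: Δφ = -0.00253°, Δλ = +0.00155°.
Converting to metres (1° lat = 111000 m, cos φ = 0.638580): observed ΔN = -280.8 m, observed ΔE = 109.9 m.
Subtracting the expected shift leaves a residual of -280.8 − (-316.6) = 35.8 m north and 109.9 − (123.9) = -14.0 m east.
Residual distance = √(35.8² + (-14.0)²) = 38.4 m.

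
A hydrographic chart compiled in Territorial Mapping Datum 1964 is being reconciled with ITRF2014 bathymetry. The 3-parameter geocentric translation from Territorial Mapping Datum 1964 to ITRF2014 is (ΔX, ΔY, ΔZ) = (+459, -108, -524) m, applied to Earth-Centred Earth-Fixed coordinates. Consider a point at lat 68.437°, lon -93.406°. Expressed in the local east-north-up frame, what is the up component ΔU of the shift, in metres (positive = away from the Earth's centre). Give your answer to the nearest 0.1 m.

The local up (radial) axis is (cos φ cos λ, cos φ sin λ, sin φ), giving ΔU = -10.022 + 39.622 − 487.327 = -457.73 m.

ΔU = -457.7 m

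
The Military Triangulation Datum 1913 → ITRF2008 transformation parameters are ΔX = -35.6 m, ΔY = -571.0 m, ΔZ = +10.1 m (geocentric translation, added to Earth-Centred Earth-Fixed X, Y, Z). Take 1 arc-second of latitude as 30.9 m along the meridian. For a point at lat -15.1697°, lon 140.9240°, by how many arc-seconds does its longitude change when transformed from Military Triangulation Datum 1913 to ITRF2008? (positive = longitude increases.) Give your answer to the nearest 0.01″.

Δλ = 15.62″

sin φ = -0.261679, cos φ = 0.965155, sin λ = 0.630351, cos λ = -0.776311.
East component: ΔE = −sin λ·ΔX + cos λ·ΔY = −(0.630351)(-35.6) + (-0.776311)(-571.0) = 465.71 m.
1° of latitude spans 3600 × 30.90 = 111240 m; at latitude φ, 1° of longitude spans that × cos φ = 107363.8 m, so Δλ = 465.71 / 107363.8 × 3600 = 15.616″.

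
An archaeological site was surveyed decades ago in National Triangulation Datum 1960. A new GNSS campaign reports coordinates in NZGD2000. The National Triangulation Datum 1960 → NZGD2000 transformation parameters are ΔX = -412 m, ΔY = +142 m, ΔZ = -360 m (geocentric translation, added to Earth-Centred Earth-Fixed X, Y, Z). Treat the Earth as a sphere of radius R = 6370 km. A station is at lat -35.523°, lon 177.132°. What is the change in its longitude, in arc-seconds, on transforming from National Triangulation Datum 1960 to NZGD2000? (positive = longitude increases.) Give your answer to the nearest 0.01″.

sin φ = -0.581030, cos φ = 0.813882, sin λ = 0.050035, cos λ = -0.998747.
East component: ΔE = −sin λ·ΔX + cos λ·ΔY = −(0.050035)(-412) + (-0.998747)(142) = -121.21 m.
1° of latitude spans πR/180 = 111177 m; at latitude φ, 1° of longitude spans that × cos φ = 90485.4 m, so Δλ = -121.21 / 90485.4 × 3600 = -4.822″.

Δλ = -4.82″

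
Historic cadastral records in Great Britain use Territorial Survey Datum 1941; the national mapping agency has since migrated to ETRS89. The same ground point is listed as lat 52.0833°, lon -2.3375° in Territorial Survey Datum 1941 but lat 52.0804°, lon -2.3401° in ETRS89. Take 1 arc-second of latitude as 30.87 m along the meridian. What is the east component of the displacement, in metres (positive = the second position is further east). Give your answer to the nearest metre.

ΔE = -178 m

Δφ = 52.0804° − 52.0833° = -0.0029°; Δλ = -2.3401° − -2.3375° = -0.0026°.
1° of latitude = 3600 × 30.87 = 111132 m.
ΔN = Δφ × 111132 = -322.3 m; ΔE = Δλ × 111132 × cos(52.0833°) = -0.0026 × 111132 × 0.614515 = -177.6 m.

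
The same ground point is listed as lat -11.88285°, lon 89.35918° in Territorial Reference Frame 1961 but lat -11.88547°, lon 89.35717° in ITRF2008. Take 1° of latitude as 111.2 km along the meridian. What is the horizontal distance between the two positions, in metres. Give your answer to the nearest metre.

Δφ = -11.88547° − -11.88285° = -0.00262°; Δλ = 89.35717° − 89.35918° = -0.00201°.
ΔN = Δφ × 111200 = -291.3 m; ΔE = Δλ × 111200 × cos(-11.88285°) = -0.00201 × 111200 × 0.978571 = -218.7 m.
Distance = √(ΔE² + ΔN²) = √((-218.7)² + (-291.3)²) = 364.3 m.

364 m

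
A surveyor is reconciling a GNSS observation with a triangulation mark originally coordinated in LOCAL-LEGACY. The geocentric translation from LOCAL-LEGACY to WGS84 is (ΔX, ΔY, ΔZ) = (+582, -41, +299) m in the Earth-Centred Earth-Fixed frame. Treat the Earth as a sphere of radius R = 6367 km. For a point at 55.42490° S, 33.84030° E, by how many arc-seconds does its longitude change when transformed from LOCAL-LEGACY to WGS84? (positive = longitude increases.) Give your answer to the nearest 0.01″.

sin φ = -0.823383, cos φ = 0.567486, sin λ = 0.556880, cos λ = 0.830593.
East component: ΔE = −sin λ·ΔX + cos λ·ΔY = −(0.556880)(582) + (0.830593)(-41) = -358.16 m.
1° of latitude spans πR/180 = 111125 m; at latitude φ, 1° of longitude spans that × cos φ = 63061.9 m, so Δλ = -358.16 / 63061.9 × 3600 = -20.446″.

Δλ = -20.45″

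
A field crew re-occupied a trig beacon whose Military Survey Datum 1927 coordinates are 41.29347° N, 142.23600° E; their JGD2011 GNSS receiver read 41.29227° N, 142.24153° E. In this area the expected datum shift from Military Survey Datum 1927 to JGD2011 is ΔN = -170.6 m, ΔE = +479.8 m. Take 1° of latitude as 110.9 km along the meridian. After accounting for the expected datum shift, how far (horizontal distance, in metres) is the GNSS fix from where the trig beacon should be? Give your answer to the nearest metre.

42 m

Observed coordinate differences: Δφ = -0.00120°, Δλ = +0.00553°.
Converting to metres (1° lat = 110900 m, cos φ = 0.751339): observed ΔN = -133.1 m, observed ΔE = 460.8 m.
Subtracting the expected shift leaves a residual of -133.1 − (-170.6) = 37.5 m north and 460.8 − (479.8) = -19.0 m east.
Residual distance = √(37.5² + (-19.0)²) = 42.1 m.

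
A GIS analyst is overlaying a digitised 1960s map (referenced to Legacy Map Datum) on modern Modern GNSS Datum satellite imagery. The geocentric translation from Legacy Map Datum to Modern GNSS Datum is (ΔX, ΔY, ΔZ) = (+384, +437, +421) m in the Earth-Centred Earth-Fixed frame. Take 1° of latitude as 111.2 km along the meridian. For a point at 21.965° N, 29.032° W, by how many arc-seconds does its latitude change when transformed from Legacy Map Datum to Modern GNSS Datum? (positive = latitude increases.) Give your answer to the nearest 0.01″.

sin φ = 0.374040, cos φ = 0.927413, sin λ = -0.485298, cos λ = 0.874349.
North component: ΔN = −sin φ cos λ·ΔX − sin φ sin λ·ΔY + cos φ·ΔZ = −(0.374040)(0.874349)(384) − (0.374040)(-0.485298)(437) + (0.927413)(421) = 344.18 m.
1° of latitude spans 111200 m, so Δφ = 344.18 / 111200 × 3600 = 11.143″.

Δφ = 11.14″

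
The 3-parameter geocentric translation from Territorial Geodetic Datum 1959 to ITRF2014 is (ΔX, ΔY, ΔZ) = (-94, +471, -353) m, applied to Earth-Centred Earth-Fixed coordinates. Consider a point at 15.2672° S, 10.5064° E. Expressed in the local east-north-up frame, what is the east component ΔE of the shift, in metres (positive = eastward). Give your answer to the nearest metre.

ΔE = 480 m

At φ = -15.2672°, λ = 10.5064°: sin φ = -0.263321, cos φ = 0.964708, sin λ = 0.182345, cos λ = 0.983235.
ΔE = −sin λ·ΔX + cos λ·ΔY = −(0.182345)·(-94) + (0.983235)·(471) = 480.24 m.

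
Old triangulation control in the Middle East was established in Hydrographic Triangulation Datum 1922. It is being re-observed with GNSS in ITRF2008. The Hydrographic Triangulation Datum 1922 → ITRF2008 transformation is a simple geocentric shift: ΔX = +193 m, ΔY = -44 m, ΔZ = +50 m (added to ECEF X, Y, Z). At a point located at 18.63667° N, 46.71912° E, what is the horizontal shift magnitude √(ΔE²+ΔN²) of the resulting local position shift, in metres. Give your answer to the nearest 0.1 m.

171.4 m

The local east axis at (φ, λ) is (−sin λ, cos λ, 0), so ΔE = −sin(46.71912°)·193 + cos(46.71912°)·(-44) = -170.67 m.
The local north axis is (−sin φ cos λ, −sin φ sin λ, cos φ), giving ΔN = -42.284 + 10.236 + 47.378 = 15.33 m.
Horizontal magnitude = √(ΔE² + ΔN²) = √((-170.67)² + 15.33²) = 171.36 m.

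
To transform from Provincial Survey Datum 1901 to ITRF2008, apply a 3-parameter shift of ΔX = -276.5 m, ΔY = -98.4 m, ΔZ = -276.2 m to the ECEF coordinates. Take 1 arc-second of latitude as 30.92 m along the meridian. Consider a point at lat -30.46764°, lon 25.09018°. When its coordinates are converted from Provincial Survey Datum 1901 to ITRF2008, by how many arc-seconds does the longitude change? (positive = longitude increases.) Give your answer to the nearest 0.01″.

sin φ = -0.507052, cos φ = 0.861916, sin λ = 0.424044, cos λ = 0.905641.
East component: ΔE = −sin λ·ΔX + cos λ·ΔY = −(0.424044)(-276.5) + (0.905641)(-98.4) = 28.13 m.
1° of latitude spans 3600 × 30.92 = 111312 m; at latitude φ, 1° of longitude spans that × cos φ = 95941.6 m, so Δλ = 28.13 / 95941.6 × 3600 = 1.056″.

Δλ = 1.06″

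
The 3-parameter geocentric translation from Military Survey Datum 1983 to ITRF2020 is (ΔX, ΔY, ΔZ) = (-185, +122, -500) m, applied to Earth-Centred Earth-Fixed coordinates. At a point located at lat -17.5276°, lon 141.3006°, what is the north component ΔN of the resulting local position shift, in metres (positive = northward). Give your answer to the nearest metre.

ΔN = -410 m

At φ = -17.5276°, λ = 141.3006°: sin φ = -0.301165, cos φ = 0.953572, sin λ = 0.625234, cos λ = -0.780437.
ΔN = −sin φ cos λ·ΔX − sin φ sin λ·ΔY + cos φ·ΔZ = −(-0.301165)(-0.780437)(-185) − (-0.301165)(0.625234)(122) + (0.953572)(-500) = -410.33 m.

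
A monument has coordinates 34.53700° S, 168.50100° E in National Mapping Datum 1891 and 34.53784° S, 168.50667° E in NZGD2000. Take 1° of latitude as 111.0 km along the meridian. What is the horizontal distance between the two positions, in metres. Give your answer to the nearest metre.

Δφ = -34.53784° − -34.53700° = -0.00084°; Δλ = 168.50667° − 168.50100° = +0.00567°.
ΔN = Δφ × 111000 = -93.2 m; ΔE = Δλ × 111000 × cos(-34.53700°) = +0.00567 × 111000 × 0.823760 = 518.4 m.
Distance = √(ΔE² + ΔN²) = √(518.4² + (-93.2)²) = 526.8 m.

527 m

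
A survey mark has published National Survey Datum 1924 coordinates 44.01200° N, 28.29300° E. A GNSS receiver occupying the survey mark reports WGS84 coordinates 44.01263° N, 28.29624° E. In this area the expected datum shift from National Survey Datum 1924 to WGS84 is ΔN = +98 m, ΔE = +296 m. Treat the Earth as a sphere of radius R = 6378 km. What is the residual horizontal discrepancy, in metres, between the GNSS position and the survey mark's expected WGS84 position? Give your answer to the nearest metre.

46 m

Observed coordinate differences: Δφ = +0.00063°, Δλ = +0.00324°.
Converting to metres (1° lat = 111317 m, cos φ = 0.719194): observed ΔN = 70.1 m, observed ΔE = 259.4 m.
Subtracting the expected shift leaves a residual of 70.1 − (98) = -27.9 m north and 259.4 − (296) = -36.6 m east.
Residual distance = √((-27.9)² + (-36.6)²) = 46.0 m.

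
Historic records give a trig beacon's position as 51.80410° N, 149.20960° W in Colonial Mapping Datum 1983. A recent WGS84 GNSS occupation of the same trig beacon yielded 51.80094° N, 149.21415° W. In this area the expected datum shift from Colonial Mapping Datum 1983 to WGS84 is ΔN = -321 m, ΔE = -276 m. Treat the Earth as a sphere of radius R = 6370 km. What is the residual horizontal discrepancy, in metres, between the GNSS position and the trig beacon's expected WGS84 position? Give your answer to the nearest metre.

48 m

Observed coordinate differences: Δφ = -0.00316°, Δλ = -0.00455°.
Converting to metres (1° lat = 111177 m, cos φ = 0.618352): observed ΔN = -351.3 m, observed ΔE = -312.8 m.
Subtracting the expected shift leaves a residual of -351.3 − (-321) = -30.3 m north and -312.8 − (-276) = -36.8 m east.
Residual distance = √((-30.3)² + (-36.8)²) = 47.7 m.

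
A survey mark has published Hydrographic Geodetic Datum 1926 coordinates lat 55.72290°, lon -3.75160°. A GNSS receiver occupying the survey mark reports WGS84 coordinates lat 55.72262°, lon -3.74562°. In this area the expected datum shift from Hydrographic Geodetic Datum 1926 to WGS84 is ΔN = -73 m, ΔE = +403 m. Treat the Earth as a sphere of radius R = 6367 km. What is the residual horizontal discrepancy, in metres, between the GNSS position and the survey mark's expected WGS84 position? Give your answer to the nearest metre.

Observed coordinate differences: Δφ = -0.00028°, Δλ = +0.00598°.
Converting to metres (1° lat = 111125 m, cos φ = 0.563196): observed ΔN = -31.1 m, observed ΔE = 374.3 m.
Subtracting the expected shift leaves a residual of -31.1 − (-73) = 41.9 m north and 374.3 − (403) = -28.7 m east.
Residual distance = √(41.9² + (-28.7)²) = 50.8 m.

51 m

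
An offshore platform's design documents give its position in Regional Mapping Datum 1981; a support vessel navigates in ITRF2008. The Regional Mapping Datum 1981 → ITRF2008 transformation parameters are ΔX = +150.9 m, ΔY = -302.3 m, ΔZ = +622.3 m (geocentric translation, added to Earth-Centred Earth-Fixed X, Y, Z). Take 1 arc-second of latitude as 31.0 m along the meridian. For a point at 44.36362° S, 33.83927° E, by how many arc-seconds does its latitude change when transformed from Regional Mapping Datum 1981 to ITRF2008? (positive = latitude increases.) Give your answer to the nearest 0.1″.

sin φ = -0.699210, cos φ = 0.714917, sin λ = 0.556865, cos λ = 0.830603.
North component: ΔN = −sin φ cos λ·ΔX − sin φ sin λ·ΔY + cos φ·ΔZ = −(-0.699210)(0.830603)(150.9) − (-0.699210)(0.556865)(-302.3) + (0.714917)(622.3) = 414.83 m.
1° of latitude spans 3600 × 31.00 = 111600 m, so Δφ = 414.83 / 111600 × 3600 = 13.381″.

Δφ = 13.4″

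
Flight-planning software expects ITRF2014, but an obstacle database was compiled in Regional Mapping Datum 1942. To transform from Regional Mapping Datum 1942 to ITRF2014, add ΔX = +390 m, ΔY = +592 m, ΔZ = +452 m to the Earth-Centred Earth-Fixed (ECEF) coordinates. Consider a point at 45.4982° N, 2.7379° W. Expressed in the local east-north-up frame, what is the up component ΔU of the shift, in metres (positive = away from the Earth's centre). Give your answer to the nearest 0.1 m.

The local up (radial) axis is (cos φ cos λ, cos φ sin λ, sin φ), giving ΔU = 273.051 − 19.821 + 322.379 = 575.61 m.

ΔU = 575.6 m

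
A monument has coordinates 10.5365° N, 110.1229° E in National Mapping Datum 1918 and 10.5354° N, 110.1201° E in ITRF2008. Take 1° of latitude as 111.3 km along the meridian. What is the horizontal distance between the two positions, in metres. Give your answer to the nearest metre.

330 m

Δφ = 10.5354° − 10.5365° = -0.0011°; Δλ = 110.1201° − 110.1229° = -0.0028°.
ΔN = Δφ × 111300 = -122.4 m; ΔE = Δλ × 111300 × cos(10.5365°) = -0.0028 × 111300 × 0.983139 = -306.4 m.
Distance = √(ΔE² + ΔN²) = √((-306.4)² + (-122.4)²) = 329.9 m.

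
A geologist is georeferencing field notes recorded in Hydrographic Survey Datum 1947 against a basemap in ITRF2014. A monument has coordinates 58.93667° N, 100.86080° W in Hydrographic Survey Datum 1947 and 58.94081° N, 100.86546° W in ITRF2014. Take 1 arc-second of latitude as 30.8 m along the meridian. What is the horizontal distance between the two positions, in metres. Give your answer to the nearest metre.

Δφ = 58.94081° − 58.93667° = +0.00414°; Δλ = -100.86546° − -100.86080° = -0.00466°.
1° of latitude = 3600 × 30.80 = 110880 m.
ΔN = Δφ × 110880 = 459.0 m; ΔE = Δλ × 110880 × cos(58.93667°) = -0.00466 × 110880 × 0.515985 = -266.6 m.
Distance = √(ΔE² + ΔN²) = √((-266.6)² + 459.0²) = 530.8 m.

531 m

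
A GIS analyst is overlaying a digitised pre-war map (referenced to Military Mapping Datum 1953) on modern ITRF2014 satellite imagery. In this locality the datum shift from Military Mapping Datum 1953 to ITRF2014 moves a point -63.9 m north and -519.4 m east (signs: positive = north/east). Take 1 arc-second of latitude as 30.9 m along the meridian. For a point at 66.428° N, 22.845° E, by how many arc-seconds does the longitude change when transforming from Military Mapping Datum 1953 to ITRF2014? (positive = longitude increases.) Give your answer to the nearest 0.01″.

At latitude 66.428°, cos φ = 0.399901.
1″ of longitude at this latitude = 30.90 × cos φ = 12.3569 m, so Δλ = -519.4 / 12.3569 = -42.033″.

Δλ = -42.03″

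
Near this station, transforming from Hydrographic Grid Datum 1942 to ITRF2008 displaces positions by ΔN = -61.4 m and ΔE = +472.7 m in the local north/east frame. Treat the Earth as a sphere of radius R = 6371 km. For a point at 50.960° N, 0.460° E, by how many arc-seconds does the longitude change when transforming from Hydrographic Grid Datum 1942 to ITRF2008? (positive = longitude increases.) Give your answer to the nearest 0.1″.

At latitude 50.960°, cos φ = 0.629863.
One radian of longitude at latitude φ spans R cos φ, so Δλ = ΔE / (R cos φ) = 472.7 / (6371000 × 0.629863) = 1.1780e-04 rad = 24.297″.

Δλ = 24.3″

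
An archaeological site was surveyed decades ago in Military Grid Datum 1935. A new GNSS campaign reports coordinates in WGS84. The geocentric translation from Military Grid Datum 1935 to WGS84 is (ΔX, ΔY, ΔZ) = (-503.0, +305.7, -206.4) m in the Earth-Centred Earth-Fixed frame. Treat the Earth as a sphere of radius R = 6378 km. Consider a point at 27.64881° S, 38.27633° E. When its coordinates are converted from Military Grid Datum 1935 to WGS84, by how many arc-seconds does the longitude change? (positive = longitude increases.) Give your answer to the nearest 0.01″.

sin φ = -0.464051, cos φ = 0.885809, sin λ = 0.619455, cos λ = 0.785032.
East component: ΔE = −sin λ·ΔX + cos λ·ΔY = −(0.619455)(-503.0) + (0.785032)(305.7) = 551.57 m.
1° of latitude spans πR/180 = 111317 m; at latitude φ, 1° of longitude spans that × cos φ = 98605.6 m, so Δλ = 551.57 / 98605.6 × 3600 = 20.137″.

Δλ = 20.14″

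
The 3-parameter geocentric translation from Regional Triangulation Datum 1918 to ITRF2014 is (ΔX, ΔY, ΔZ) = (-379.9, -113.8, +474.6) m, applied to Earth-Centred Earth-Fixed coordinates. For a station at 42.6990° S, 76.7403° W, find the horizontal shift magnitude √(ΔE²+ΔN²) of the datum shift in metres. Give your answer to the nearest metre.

The local east axis at (φ, λ) is (−sin λ, cos λ, 0), so ΔE = −sin(-76.7403°)·(-379.9) + cos(-76.7403°)·(-113.8) = -395.87 m.
The local north axis is (−sin φ cos λ, −sin φ sin λ, cos φ), giving ΔN = -59.091 + 75.116 + 348.796 = 364.82 m.
Horizontal magnitude = √(ΔE² + ΔN²) = √((-395.87)² + 364.82²) = 538.34 m.

538 m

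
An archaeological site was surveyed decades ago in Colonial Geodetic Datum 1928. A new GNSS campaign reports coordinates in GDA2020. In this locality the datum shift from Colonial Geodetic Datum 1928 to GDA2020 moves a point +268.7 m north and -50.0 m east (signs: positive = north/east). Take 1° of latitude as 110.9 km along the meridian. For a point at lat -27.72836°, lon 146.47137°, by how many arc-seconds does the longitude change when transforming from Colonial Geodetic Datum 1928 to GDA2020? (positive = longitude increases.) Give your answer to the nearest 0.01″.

Δλ = -1.83″

At latitude -27.72836°, cos φ = 0.885163.
1° of longitude at this latitude = 110.9 × cos φ = 98.16 km, so Δλ = -50.0 / 98164.6 = -0.0005093° = -1.834″.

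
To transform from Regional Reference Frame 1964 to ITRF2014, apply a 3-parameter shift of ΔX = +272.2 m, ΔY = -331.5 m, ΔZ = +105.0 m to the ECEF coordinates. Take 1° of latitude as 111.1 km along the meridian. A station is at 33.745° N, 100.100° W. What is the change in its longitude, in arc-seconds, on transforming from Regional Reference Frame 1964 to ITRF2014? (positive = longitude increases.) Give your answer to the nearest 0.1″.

sin φ = 0.555498, cos φ = 0.831518, sin λ = -0.984503, cos λ = -0.175367.
East component: ΔE = −sin λ·ΔX + cos λ·ΔY = −(-0.984503)(272.2) + (-0.175367)(-331.5) = 326.12 m.
1° of latitude spans 111100 m; at latitude φ, 1° of longitude spans that × cos φ = 92381.7 m, so Δλ = 326.12 / 92381.7 × 3600 = 12.708″.

Δλ = 12.7″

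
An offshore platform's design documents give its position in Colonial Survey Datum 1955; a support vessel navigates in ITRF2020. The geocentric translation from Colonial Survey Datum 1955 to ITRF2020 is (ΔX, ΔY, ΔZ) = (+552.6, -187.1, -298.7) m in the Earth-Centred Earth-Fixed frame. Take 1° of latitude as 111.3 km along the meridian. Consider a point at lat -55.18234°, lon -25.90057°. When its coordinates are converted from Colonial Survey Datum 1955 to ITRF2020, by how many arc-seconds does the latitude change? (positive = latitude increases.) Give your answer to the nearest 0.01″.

sin φ = -0.820973, cos φ = 0.570967, sin λ = -0.436811, cos λ = 0.899553.
North component: ΔN = −sin φ cos λ·ΔX − sin φ sin λ·ΔY + cos φ·ΔZ = −(-0.820973)(0.899553)(552.6) − (-0.820973)(-0.436811)(-187.1) + (0.570967)(-298.7) = 304.65 m.
1° of latitude spans 111300 m, so Δφ = 304.65 / 111300 × 3600 = 9.854″.

Δφ = 9.85″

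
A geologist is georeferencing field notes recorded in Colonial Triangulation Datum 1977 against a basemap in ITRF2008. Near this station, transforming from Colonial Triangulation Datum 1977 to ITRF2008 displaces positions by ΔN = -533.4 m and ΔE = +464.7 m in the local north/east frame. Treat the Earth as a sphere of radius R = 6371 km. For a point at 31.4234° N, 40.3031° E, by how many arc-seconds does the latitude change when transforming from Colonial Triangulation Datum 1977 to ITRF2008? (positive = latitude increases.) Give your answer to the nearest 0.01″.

Δφ = -17.27″

On a sphere of radius R, 1 rad of latitude = R, so Δφ = ΔN / R = -533.4 / 6371000 = -8.3723e-05 rad = -17.269″.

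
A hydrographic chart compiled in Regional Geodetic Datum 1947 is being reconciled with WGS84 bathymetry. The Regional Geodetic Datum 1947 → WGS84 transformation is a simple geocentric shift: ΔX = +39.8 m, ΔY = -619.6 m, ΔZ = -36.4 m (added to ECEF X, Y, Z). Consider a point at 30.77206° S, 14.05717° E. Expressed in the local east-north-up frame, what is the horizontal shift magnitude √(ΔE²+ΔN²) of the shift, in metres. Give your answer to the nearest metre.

617 m

The local east axis at (φ, λ) is (−sin λ, cos λ, 0), so ΔE = −sin(14.05717°)·39.8 + cos(14.05717°)·(-619.6) = -610.71 m.
The local north axis is (−sin φ cos λ, −sin φ sin λ, cos φ), giving ΔN = 19.753 − 76.997 − 31.275 = -88.52 m.
Horizontal magnitude = √(ΔE² + ΔN²) = √((-610.71)² + (-88.52)²) = 617.09 m.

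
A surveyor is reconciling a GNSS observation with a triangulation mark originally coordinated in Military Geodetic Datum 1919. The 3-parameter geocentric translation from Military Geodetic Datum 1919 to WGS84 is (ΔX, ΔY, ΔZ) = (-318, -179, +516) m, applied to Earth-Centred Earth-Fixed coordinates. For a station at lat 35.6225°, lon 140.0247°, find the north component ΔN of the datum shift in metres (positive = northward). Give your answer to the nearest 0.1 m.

The local north axis is (−sin φ cos λ, −sin φ sin λ, cos φ), giving ΔN = -141.935 + 66.981 + 419.442 = 344.49 m.

ΔN = 344.5 m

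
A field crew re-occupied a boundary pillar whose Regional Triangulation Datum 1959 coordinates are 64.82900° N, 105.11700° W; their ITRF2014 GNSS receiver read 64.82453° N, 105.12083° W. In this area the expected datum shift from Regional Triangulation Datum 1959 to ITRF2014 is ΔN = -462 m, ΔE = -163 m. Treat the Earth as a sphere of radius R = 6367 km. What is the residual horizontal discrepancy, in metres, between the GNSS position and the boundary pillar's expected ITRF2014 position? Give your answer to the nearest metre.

Observed coordinate differences: Δφ = -0.00447°, Δλ = -0.00383°.
Converting to metres (1° lat = 111125 m, cos φ = 0.425321): observed ΔN = -496.7 m, observed ΔE = -181.0 m.
Subtracting the expected shift leaves a residual of -496.7 − (-462) = -34.7 m north and -181.0 − (-163) = -18.0 m east.
Residual distance = √((-34.7)² + (-18.0)²) = 39.1 m.

39 m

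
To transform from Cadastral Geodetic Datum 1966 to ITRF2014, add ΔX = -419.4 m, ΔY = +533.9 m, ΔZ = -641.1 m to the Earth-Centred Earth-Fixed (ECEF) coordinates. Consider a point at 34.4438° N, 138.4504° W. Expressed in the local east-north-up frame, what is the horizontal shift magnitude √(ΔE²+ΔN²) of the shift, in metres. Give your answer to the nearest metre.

846 m

At φ = 34.4438°, λ = -138.4504°: sin φ = 0.565598, cos φ = 0.824681, sin λ = -0.663268, cos λ = -0.748382.
ΔE = −sin λ·ΔX + cos λ·ΔY = −(-0.663268)·(-419.4) + (-0.748382)·(533.9) = -677.74 m.
ΔN = −sin φ cos λ·ΔX − sin φ sin λ·ΔY + cos φ·ΔZ = −(0.565598)(-0.748382)(-419.4) − (0.565598)(-0.663268)(533.9) + (0.824681)(-641.1) = -505.94 m.
Horizontal magnitude = √(ΔE² + ΔN²) = √((-677.74)² + (-505.94)²) = 845.75 m.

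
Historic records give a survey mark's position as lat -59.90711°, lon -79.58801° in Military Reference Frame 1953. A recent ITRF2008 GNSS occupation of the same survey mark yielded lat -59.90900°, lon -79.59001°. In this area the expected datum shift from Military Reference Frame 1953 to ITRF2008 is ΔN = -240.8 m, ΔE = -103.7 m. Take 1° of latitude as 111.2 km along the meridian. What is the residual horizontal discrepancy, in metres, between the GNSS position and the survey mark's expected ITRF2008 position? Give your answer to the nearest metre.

32 m

Observed coordinate differences: Δφ = -0.00189°, Δλ = -0.00200°.
Converting to metres (1° lat = 111200 m, cos φ = 0.501403): observed ΔN = -210.2 m, observed ΔE = -111.5 m.
Subtracting the expected shift leaves a residual of -210.2 − (-240.8) = 30.6 m north and -111.5 − (-103.7) = -7.8 m east.
Residual distance = √(30.6² + (-7.8)²) = 31.6 m.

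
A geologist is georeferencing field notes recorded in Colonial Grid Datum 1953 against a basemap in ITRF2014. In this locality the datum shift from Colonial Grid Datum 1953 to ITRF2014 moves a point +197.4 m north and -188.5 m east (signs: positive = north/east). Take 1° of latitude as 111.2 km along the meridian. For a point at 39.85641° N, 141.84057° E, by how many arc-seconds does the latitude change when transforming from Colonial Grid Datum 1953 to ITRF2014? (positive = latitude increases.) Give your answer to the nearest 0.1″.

1° of latitude = 111.2 km, so Δφ = 197.4 / 111200 = 0.0017752° = 6.391″.

Δφ = 6.4″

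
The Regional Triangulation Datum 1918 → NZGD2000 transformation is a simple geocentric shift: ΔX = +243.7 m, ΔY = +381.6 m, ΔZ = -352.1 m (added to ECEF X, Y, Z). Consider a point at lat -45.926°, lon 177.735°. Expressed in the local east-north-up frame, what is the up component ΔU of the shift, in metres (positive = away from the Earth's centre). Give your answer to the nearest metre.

At φ = -45.926°, λ = 177.735°: sin φ = -0.718442, cos φ = 0.695587, sin λ = 0.039521, cos λ = -0.999219.
ΔU = cos φ cos λ·ΔX + cos φ sin λ·ΔY + sin φ·ΔZ = (0.695587)(-0.999219)(243.7) + (0.695587)(0.039521)(381.6) + (-0.718442)(-352.1) = 94.07 m.

ΔU = 94 m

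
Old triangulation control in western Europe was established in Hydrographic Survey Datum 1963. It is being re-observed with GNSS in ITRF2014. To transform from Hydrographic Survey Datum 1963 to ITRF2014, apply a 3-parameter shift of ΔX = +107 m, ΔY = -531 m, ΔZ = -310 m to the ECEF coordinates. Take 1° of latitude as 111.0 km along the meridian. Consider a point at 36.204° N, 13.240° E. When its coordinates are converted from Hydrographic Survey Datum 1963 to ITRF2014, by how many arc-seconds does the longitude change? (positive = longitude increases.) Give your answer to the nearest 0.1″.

sin φ = 0.590662, cos φ = 0.806919, sin λ = 0.229031, cos λ = 0.973419.
East component: ΔE = −sin λ·ΔX + cos λ·ΔY = −(0.229031)(107) + (0.973419)(-531) = -541.39 m.
1° of latitude spans 111000 m; at latitude φ, 1° of longitude spans that × cos φ = 89568.0 m, so Δλ = -541.39 / 89568.0 × 3600 = -21.760″.

Δλ = -21.8″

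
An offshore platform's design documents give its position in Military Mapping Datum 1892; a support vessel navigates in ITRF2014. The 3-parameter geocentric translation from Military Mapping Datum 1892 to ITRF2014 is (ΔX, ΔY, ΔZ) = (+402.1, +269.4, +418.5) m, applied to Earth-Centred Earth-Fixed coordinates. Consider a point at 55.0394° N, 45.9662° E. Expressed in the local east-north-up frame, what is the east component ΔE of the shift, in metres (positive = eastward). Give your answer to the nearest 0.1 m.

ΔE = -101.8 m

At φ = 55.0394°, λ = 45.9662°: sin φ = 0.819546, cos φ = 0.573013, sin λ = 0.718930, cos λ = 0.695083.
ΔE = −sin λ·ΔX + cos λ·ΔY = −(0.718930)·(402.1) + (0.695083)·(269.4) = -101.83 m.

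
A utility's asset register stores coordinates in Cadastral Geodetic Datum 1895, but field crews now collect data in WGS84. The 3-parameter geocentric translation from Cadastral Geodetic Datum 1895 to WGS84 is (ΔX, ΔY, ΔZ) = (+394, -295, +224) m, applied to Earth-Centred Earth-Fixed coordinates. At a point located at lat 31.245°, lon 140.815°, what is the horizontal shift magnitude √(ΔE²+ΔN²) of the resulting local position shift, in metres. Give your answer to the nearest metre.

The local east axis at (φ, λ) is (−sin λ, cos λ, 0), so ΔE = −sin(140.815°)·394 + cos(140.815°)·(-295) = -20.28 m.
The local north axis is (−sin φ cos λ, −sin φ sin λ, cos φ), giving ΔN = 158.407 + 96.680 + 191.510 = 446.60 m.
Horizontal magnitude = √(ΔE² + ΔN²) = √((-20.28)² + 446.60²) = 447.06 m.

447 m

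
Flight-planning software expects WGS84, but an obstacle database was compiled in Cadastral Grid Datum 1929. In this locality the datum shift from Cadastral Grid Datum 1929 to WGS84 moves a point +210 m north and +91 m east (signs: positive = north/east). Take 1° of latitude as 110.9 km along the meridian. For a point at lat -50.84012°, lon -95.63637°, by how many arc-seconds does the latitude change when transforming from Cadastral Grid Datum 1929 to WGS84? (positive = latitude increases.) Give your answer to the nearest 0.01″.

1° of latitude = 110.9 km, so Δφ = 210.0 / 110900 = 0.0018936° = 6.817″.

Δφ = 6.82″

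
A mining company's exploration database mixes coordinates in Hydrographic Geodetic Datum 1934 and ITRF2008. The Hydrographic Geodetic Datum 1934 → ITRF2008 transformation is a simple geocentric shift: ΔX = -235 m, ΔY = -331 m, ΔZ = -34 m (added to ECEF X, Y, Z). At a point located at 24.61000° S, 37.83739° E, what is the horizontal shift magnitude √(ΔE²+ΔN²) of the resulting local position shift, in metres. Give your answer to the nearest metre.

At φ = -24.61000°, λ = 37.83739°: sin φ = -0.416439, cos φ = 0.909163, sin λ = 0.613423, cos λ = 0.789755.
ΔE = −sin λ·ΔX + cos λ·ΔY = −(0.613423)·(-235) + (0.789755)·(-331) = -117.25 m.
ΔN = −sin φ cos λ·ΔX − sin φ sin λ·ΔY + cos φ·ΔZ = −(-0.416439)(0.789755)(-235) − (-0.416439)(0.613423)(-331) + (0.909163)(-34) = -192.75 m.
Horizontal magnitude = √(ΔE² + ΔN²) = √((-117.25)² + (-192.75)²) = 225.62 m.

226 m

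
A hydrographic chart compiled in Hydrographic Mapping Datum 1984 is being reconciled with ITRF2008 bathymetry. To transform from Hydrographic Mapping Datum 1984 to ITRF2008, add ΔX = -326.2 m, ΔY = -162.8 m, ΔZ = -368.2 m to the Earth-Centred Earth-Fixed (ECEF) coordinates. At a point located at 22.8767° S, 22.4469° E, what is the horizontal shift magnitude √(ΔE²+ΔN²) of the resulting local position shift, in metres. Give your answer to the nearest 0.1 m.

The local east axis at (φ, λ) is (−sin λ, cos λ, 0), so ΔE = −sin(22.4469°)·(-326.2) + cos(22.4469°)·(-162.8) = -25.91 m.
The local north axis is (−sin φ cos λ, −sin φ sin λ, cos φ), giving ΔN = -117.202 − 24.165 − 339.239 = -480.61 m.
Horizontal magnitude = √(ΔE² + ΔN²) = √((-25.91)² + (-480.61)²) = 481.30 m.

481.3 m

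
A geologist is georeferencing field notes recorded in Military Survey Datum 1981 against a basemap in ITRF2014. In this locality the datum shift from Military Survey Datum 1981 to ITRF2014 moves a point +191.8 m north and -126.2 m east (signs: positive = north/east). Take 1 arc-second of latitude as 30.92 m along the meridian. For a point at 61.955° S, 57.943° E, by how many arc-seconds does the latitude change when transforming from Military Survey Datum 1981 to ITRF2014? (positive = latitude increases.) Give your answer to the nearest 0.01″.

1″ of latitude = 30.92 m, so Δφ = 191.8 / 30.92 = 6.203″.

Δφ = 6.20″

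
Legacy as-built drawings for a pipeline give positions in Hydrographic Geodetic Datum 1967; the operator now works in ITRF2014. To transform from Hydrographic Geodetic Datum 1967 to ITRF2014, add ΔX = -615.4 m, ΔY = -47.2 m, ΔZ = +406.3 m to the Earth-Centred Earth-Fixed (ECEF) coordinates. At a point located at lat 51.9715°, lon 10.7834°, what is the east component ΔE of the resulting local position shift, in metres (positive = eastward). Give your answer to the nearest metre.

ΔE = 69 m

At φ = 51.9715°, λ = 10.7834°: sin φ = 0.787704, cos φ = 0.616053, sin λ = 0.187097, cos λ = 0.982341.
ΔE = −sin λ·ΔX + cos λ·ΔY = −(0.187097)·(-615.4) + (0.982341)·(-47.2) = 68.77 m.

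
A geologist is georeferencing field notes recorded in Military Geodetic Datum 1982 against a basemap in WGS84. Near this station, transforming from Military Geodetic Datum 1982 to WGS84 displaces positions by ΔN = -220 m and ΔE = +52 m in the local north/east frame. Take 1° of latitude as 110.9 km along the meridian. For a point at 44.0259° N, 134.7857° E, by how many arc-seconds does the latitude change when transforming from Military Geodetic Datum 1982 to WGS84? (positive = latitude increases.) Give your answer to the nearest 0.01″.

1° of latitude = 110.9 km, so Δφ = -220.0 / 110900 = -0.0019838° = -7.142″.

Δφ = -7.14″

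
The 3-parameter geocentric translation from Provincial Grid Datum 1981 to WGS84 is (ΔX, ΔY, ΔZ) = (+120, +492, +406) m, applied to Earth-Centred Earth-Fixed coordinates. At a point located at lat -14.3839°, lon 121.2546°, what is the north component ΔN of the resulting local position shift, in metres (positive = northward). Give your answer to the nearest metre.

At φ = -14.3839°, λ = 121.2546°: sin φ = -0.248418, cos φ = 0.968653, sin λ = 0.854870, cos λ = -0.518842.
ΔN = −sin φ cos λ·ΔX − sin φ sin λ·ΔY + cos φ·ΔZ = −(-0.248418)(-0.518842)(120) − (-0.248418)(0.854870)(492) + (0.968653)(406) = 482.29 m.

ΔN = 482 m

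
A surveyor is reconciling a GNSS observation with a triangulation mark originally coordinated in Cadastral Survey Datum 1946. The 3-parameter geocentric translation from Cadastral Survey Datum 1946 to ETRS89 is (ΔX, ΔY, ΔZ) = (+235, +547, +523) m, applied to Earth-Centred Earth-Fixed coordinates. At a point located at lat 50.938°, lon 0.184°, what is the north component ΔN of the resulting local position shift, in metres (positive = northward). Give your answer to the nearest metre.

The local north axis is (−sin φ cos λ, −sin φ sin λ, cos φ), giving ΔN = -182.468 − 1.364 + 329.574 = 145.74 m.

ΔN = 146 m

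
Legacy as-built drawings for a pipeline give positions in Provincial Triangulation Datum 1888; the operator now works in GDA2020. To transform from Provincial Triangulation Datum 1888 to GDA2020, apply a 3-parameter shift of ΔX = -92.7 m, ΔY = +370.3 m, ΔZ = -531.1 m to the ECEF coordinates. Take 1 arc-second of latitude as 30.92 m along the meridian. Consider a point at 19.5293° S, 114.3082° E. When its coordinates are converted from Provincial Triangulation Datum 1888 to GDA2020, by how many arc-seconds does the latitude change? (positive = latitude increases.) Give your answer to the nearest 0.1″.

Δφ = -12.1″

sin φ = -0.334289, cos φ = 0.942471, sin λ = 0.911344, cos λ = -0.411645.
North component: ΔN = −sin φ cos λ·ΔX − sin φ sin λ·ΔY + cos φ·ΔZ = −(-0.334289)(-0.411645)(-92.7) − (-0.334289)(0.911344)(370.3) + (0.942471)(-531.1) = -374.98 m.
1° of latitude spans 3600 × 30.92 = 111312 m, so Δφ = -374.98 / 111312 × 3600 = -12.127″.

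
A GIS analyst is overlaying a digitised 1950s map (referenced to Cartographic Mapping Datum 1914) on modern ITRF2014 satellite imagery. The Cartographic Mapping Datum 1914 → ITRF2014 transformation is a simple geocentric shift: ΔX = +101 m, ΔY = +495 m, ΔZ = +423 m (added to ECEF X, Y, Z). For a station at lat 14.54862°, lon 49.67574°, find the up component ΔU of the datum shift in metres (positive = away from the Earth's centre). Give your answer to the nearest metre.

ΔU = 535 m

At φ = 14.54862°, λ = 49.67574°: sin φ = 0.251201, cos φ = 0.967935, sin λ = 0.762394, cos λ = 0.647113.
ΔU = cos φ cos λ·ΔX + cos φ sin λ·ΔY + sin φ·ΔZ = (0.967935)(0.647113)(101) + (0.967935)(0.762394)(495) + (0.251201)(423) = 534.81 m.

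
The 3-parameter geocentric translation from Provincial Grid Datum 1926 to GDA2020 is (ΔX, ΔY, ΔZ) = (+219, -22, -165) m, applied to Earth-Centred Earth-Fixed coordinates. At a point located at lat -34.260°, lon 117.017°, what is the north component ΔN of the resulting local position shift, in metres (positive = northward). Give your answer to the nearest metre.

At φ = -34.260°, λ = 117.017°: sin φ = -0.562949, cos φ = 0.826492, sin λ = 0.890872, cos λ = -0.454255.
ΔN = −sin φ cos λ·ΔX − sin φ sin λ·ΔY + cos φ·ΔZ = −(-0.562949)(-0.454255)(219) − (-0.562949)(0.890872)(-22) + (0.826492)(-165) = -203.41 m.

ΔN = -203 m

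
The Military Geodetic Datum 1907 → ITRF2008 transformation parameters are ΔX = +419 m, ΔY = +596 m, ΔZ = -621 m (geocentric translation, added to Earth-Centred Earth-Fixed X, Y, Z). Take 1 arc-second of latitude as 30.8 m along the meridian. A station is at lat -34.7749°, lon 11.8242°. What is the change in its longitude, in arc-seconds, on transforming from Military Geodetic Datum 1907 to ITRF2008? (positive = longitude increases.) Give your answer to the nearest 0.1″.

sin φ = -0.570354, cos φ = 0.821399, sin λ = 0.204909, cos λ = 0.978781.
East component: ΔE = −sin λ·ΔX + cos λ·ΔY = −(0.204909)(419) + (0.978781)(596) = 497.50 m.
1° of latitude spans 3600 × 30.80 = 110880 m; at latitude φ, 1° of longitude spans that × cos φ = 91076.7 m, so Δλ = 497.50 / 91076.7 × 3600 = 19.665″.

Δλ = 19.7″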